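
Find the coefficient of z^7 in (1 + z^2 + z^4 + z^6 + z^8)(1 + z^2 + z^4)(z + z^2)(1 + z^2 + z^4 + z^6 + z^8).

(1 + z^2 + z^4 + z^6 + z^8) has coefficients 1,0,1,0,1,0,1,0 for degrees 0…7.
(1 + z^2 + z^4) has coefficients 1,0,1,0,1,0,0,0 for degrees 0…7.
Multiplying by (z + z^2) gives running coefficients 0,1,1,1,1,1,1,0 for degrees 0…7.
Finally multiplying by (1 + z^2 + z^4 + z^6 + z^8), the product of all factors after the first has coefficients 0,1,1,2,2,3,3,3 for degrees 0…7.
[z^7] = 1·3 + 1·3 + 1·2 + 1·1 = 9.

9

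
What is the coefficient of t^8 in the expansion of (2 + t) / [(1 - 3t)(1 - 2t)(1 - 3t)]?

The denominator gives the recurrence a_n = 8a_(n−1) − 21a_(n−2) + 18a_(n−3) for n ≥ 3; the numerator fixes a_0 = 2, a_1 = 17, a_2 = 94.
Iterating: 2, 17, 94, 431, 1780, 6881, 25426, 90947, 317488, so a_8 = 317488.

317488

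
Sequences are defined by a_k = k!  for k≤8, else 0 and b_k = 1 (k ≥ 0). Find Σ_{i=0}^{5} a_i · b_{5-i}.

The convolution is the t^5 coefficient of A(t)B(t).
Σ = 1·1 + 1·1 + 2·1 + 6·1 + 24·1 + 120·1 = 154.

154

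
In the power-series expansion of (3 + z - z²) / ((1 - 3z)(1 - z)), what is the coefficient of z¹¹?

The denominator gives the recurrence a_n = 4a_(n−1) − 3a_(n−2) for n ≥ 3; the numerator fixes a_0 = 3, a_1 = 13, a_2 = 42.
Iterating: 3, 13, 42, 129, 390, 1173, 3522, 10569, 31710, 95133, 285402, 856209, so a_11 = 856209.

856209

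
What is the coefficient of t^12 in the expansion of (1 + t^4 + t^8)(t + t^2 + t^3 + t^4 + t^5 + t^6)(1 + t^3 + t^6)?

5

(1 + t^4 + t^8) has coefficients 1,0,0,0,1,0,0,0,1 for degrees 0…8.
(t + t^2 + t^3 + t^4 + t^5 + t^6) has coefficients 0,1,1,1,1,1,1,0,0,0,0,0,0 for degrees 0…12.
Finally multiplying by (1 + t^3 + t^6), the product of all factors after the first has coefficients 0,1,1,1,2,2,2,2,2,2,1,1,1 for degrees 0…12.
[t^12] = 1·1 + 1·2 + 1·2 = 5.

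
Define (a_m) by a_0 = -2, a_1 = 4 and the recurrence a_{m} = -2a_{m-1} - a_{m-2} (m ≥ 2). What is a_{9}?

20

The ordinary generating function has denominator 1 + 2q + q^2.
Iterating the recurrence: a_0,…,a_{9} = -2, 4, -6, 8, -10, 12, -14, 16, -18, 20.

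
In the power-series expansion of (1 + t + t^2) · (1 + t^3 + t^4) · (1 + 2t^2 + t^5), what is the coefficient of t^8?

(1 + t + t^2) has coefficients 1,1,1 for degrees 0…2.
(1 + t^3 + t^4) has coefficients 1,0,0,1,1,0,0,0,0 for degrees 0…8.
Finally multiplying by (1 + 2t^2 + t^5), the product of all factors after the first has coefficients 1,0,2,1,1,3,2,0,1 for degrees 0…8.
[t^8] = 1·1 + 1·0 + 1·2 = 3.

3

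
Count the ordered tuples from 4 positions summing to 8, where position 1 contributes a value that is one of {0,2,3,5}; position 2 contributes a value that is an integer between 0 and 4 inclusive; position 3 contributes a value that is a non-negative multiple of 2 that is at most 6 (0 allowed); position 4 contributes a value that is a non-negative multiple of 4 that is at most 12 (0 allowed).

16

The generating function for the choices is (1 + x^2 + x^3 + x^5)·(1 + x + x^2 + x^3 + x^4)·(1 + x^2 + x^4 + x^6)·(1 + x^4 + x^8 + x^12); the count is [x^8].
(1 + x^2 + x^3 + x^5) has coefficients 1,0,1,1,0,1 for degrees 0…5.
(1 + x + x^2 + x^3 + x^4) has coefficients 1,1,1,1,1,0,0,0,0 for degrees 0…8.
Multiplying by (1 + x^2 + x^4 + x^6) gives running coefficients 1,1,2,2,3,2,3,2,2 for degrees 0…8.
Finally multiplying by (1 + x^4 + x^8 + x^12), the product of all factors after the first has coefficients 1,1,2,2,4,3,5,4,6 for degrees 0…8.
[x^8] = 1·6 + 1·5 + 1·3 + 1·2 = 16.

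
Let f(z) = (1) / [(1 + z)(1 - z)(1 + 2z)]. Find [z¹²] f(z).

Partial fractions give a closed form: a_n = (-1/2)·(-1)^n + (1/6)·1^n + (4/3)·(-2)^n.
At n = 12: a_12 = 5461.

5461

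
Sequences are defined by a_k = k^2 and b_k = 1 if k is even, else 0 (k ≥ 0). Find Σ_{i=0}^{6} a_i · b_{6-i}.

The convolution is the t^6 coefficient of A(t)B(t).
Σ = 0·1 + 1·0 + 4·1 + 9·0 + 16·1 + 25·0 + 36·1 = 56.

56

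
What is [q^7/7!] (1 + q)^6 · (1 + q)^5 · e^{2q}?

13828096

The EGF product rule gives c_7 = Σ_{k_1+k_2+k_3=7} C(7; k_1,k_2,k_3) · ∏ g_i(k_i), where (1+q)^6 gives the falling factorial (6)_k; (1+q)^5 gives the falling factorial (5)_k; e^{2q} gives (2)^k.
g_1(k) for k = 0…7: 1, 6, 30, 120, 360, 720, 720, 0.
g_2(k) for k = 0…7: 1, 5, 20, 60, 120, 120, 0, 0.
g_3(k) for k = 0…7: 1, 2, 4, 8, 16, 32, 64, 128.
First combine the last two factors: h(k) = Σ_j C(k,j)·g_2(j)·g_3(k−j) for k = 0…7: 1, 7, 44, 248, 1256, 5752, 24064, 93088.
c_7 = Σ_k C(7,k)·g_1(k)·h(7−k) = 1·1·93088 + 7·6·24064 + 21·30·5752 + 35·120·1256 + 35·360·248 + 21·720·44 + 7·720·7 = 93088 + 1010688 + 3623760 + 5275200 + 3124800 + 665280 + 35280 = 13828096.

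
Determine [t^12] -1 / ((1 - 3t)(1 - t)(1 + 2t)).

Partial fractions give a closed form: a_n = (-9/10)·3^n + (1/6)·1^n + (-4/15)·(-2)^n.
At n = 12: a_12 = -479389.

-479389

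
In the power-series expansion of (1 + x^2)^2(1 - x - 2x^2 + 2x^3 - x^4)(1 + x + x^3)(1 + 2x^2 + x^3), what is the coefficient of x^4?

-7

(1 + x^2)^2 has coefficients 1,0,2,0,1 for degrees 0…4.
(1 - x - 2x^2 + 2x^3 - x^4) has coefficients 1,-1,-2,2,-1 for degrees 0…4.
Multiplying by (1 + x + x^3) gives running coefficients 1,0,-3,1,0 for degrees 0…4.
Finally multiplying by (1 + 2x^2 + x^3), the product of all factors after the first has coefficients 1,0,-1,2,-6 for degrees 0…4.
[x^4] = 1·(-6) + 2·(-1) + 1·1 = -7.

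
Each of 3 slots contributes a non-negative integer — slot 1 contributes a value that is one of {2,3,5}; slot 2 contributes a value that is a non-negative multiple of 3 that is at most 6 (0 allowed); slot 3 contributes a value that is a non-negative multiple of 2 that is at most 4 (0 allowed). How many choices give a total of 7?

3

The generating function for the choices is (x² + x³ + x⁵)·(1 + x³ + x⁶)·(1 + x² + x⁴); the count is [x⁷].
(x² + x³ + x⁵) has coefficients 0,0,1,1,0,1 for degrees 0…5.
(1 + x³ + x⁶) has coefficients 1,0,0,1,0,0,1,0 for degrees 0…7.
Finally multiplying by (1 + x² + x⁴), the product of all factors after the first has coefficients 1,0,1,1,1,1,1,1 for degrees 0…7.
[x⁷] = 1·1 + 1·1 + 1·1 = 3.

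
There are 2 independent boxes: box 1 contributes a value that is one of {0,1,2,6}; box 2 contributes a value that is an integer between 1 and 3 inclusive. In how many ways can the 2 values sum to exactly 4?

The generating function for the choices is (1 + x + x² + x⁶)·(x + x² + x³); the count is [x⁴].
(1 + x + x² + x⁶) has coefficients 1,1,1,0,0 for degrees 0…4.
(x + x² + x³) has coefficients 0,1,1,1,0 for degrees 0…4.
[x⁴] = 1·0 + 1·1 + 1·1 = 2.

2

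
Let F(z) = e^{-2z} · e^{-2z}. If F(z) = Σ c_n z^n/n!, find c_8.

65536

The EGF product rule gives c_8 = Σ_{k_1+k_2=8} C(8; k_1,k_2) · ∏ g_i(k_i), where e^{-2z} gives (-2)^k; e^{-2z} gives (-2)^k.
g_1(k) for k = 0…8: 1, -2, 4, -8, 16, -32, 64, -128, 256.
g_2(k) for k = 0…8: 1, -2, 4, -8, 16, -32, 64, -128, 256.
c_8 = Σ_k C(8,k)·g_1(k)·g_2(8−k) = 1·1·256 + 8·(-2)·(-128) + 28·4·64 + 56·(-8)·(-32) + 70·16·16 + 56·(-32)·(-8) + 28·64·4 + 8·(-128)·(-2) + 1·256·1 = 256 + 2048 + 7168 + 14336 + 17920 + 14336 + 7168 + 2048 + 256 = 65536.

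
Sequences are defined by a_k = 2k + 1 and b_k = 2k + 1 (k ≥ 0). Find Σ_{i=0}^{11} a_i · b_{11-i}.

This is [x^11] in the product of the two ordinary generating functions.
Σ = 1·23 + 3·21 + 5·19 + 7·17 + 9·15 + 11·13 + 13·11 + 15·9 + 17·7 + 19·5 + 21·3 + 23·1 = 1156.

1156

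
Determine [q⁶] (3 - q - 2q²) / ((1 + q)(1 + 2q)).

The denominator gives the recurrence a_n = −3a_(n−1) − 2a_(n−2) for n ≥ 3; the numerator fixes a_0 = 3, a_1 = -10, a_2 = 22.
Iterating: 3, -10, 22, -46, 94, -190, 382, so a_6 = 382.

382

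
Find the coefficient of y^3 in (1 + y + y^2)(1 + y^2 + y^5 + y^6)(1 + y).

3

(1 + y + y^2) has coefficients 1,1,1 for degrees 0…2.
(1 + y^2 + y^5 + y^6) has coefficients 1,0,1,0 for degrees 0…3.
Finally multiplying by (1 + y), the product of all factors after the first has coefficients 1,1,1,1 for degrees 0…3.
[y^3] = 1·1 + 1·1 + 1·1 = 3.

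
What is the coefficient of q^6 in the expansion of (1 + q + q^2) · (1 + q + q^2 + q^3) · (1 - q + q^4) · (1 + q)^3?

5

(1 + q + q^2) has coefficients 1,1,1 for degrees 0…2.
(1 + q + q^2 + q^3) has coefficients 1,1,1,1,0,0,0 for degrees 0…6.
Multiplying by (1 - q + q^4) gives running coefficients 1,0,0,0,0,1,1 for degrees 0…6.
Finally multiplying by (1 + q)^3, the product of all factors after the first has coefficients 1,3,3,1,0,1,4 for degrees 0…6.
[q^6] = 1·4 + 1·1 + 1·0 = 5.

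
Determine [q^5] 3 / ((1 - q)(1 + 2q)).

The denominator gives the recurrence a_n = −a_(n−1) + 2a_(n−2) for n ≥ 2; the numerator fixes a_0 = 3, a_1 = -3.
Iterating: 3, -3, 9, -15, 33, -63, so a_5 = -63.

-63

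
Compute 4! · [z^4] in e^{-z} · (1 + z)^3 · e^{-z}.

The EGF product rule gives c_4 = Σ_{k_1+k_2+k_3=4} C(4; k_1,k_2,k_3) · ∏ g_i(k_i), where e^{-z} gives (-1)^k; (1+z)^3 gives the falling factorial (3)_k; e^{-z} gives (-1)^k.
g_1(k) for k = 0…4: 1, -1, 1, -1, 1.
g_2(k) for k = 0…4: 1, 3, 6, 6, 0.
g_3(k) for k = 0…4: 1, -1, 1, -1, 1.
First combine the last two factors: h(k) = Σ_j C(k,j)·g_2(j)·g_3(k−j) for k = 0…4: 1, 2, 1, -4, 1.
c_4 = Σ_k C(4,k)·g_1(k)·h(4−k) = 1·1·1 + 4·(-1)·(-4) + 6·1·1 + 4·(-1)·2 + 1·1·1 = 1 + 16 + 6 − 8 + 1 = 16.

16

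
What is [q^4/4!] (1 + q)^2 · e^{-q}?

5

The EGF product rule gives c_4 = Σ_{k_1+k_2=4} C(4; k_1,k_2) · ∏ g_i(k_i), where (1+q)^2 gives the falling factorial (2)_k; e^{-q} gives (-1)^k.
g_1(k) for k = 0…4: 1, 2, 2, 0, 0.
g_2(k) for k = 0…4: 1, -1, 1, -1, 1.
c_4 = Σ_k C(4,k)·g_1(k)·g_2(4−k) = 1·1·1 + 4·2·(-1) + 6·2·1 = 1 − 8 + 12 = 5.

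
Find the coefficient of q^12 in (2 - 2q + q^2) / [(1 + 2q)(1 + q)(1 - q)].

17747

Partial fractions give a closed form: a_n = (13/3)·(-2)^n + (-5/2)·(-1)^n + (1/6)·1^n.
At n = 12: a_12 = 17747.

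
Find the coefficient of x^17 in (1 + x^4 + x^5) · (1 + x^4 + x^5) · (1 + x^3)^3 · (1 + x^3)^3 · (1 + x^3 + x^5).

132

(1 + x^4 + x^5) has coefficients 1,0,0,0,1,1 for degrees 0…5.
(1 + x^4 + x^5) has coefficients 1,0,0,0,1,1,0,0,0,0,0,0,0,0,0,0,0,0 for degrees 0…17.
Multiplying by (1 + x^3)^3 gives running coefficients 1,0,0,3,1,1,3,3,3,1,3,3,0,1,1,0,0,0 for degrees 0…17.
Multiplying by (1 + x^3)^3 gives running coefficients 1,0,0,6,1,1,15,6,6,20,15,15,15,20,20,6,15,15 for degrees 0…17.
Finally multiplying by (1 + x^3 + x^5), the product of all factors after the first has coefficients 1,0,0,7,1,2,21,7,13,36,22,36,41,41,55,36,50,50 for degrees 0…17.
[x^17] = 1·50 + 1·41 + 1·41 = 132.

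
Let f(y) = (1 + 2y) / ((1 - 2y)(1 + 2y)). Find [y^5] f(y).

32

Partial fractions give a closed form: a_n = (1)·2^n.
At n = 5: a_5 = 32.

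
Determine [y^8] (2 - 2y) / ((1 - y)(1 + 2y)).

Partial fractions give a closed form: a_n = (2)·(-2)^n.
At n = 8: a_8 = 512.

512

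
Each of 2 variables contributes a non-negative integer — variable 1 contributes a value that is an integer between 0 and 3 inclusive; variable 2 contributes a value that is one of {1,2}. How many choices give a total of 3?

2

The generating function for the choices is (1 + y + y² + y³)·(y + y²); the count is [y³].
(1 + y + y² + y³) has coefficients 1,1,1,1 for degrees 0…3.
(y + y²) has coefficients 0,1,1,0 for degrees 0…3.
[y³] = 1·0 + 1·1 + 1·1 + 1·0 = 2.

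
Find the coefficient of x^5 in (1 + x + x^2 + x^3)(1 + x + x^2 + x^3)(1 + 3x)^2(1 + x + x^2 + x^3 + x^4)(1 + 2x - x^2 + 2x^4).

381

(1 + x + x^2 + x^3) has coefficients 1,1,1,1 for degrees 0…3.
(1 + x + x^2 + x^3) has coefficients 1,1,1,1,0,0 for degrees 0…5.
Multiplying by (1 + 3x)^2 gives running coefficients 1,7,16,16,15,9 for degrees 0…5.
Multiplying by (1 + x + x^2 + x^3 + x^4) gives running coefficients 1,8,24,40,55,63 for degrees 0…5.
Finally multiplying by (1 + 2x - x^2 + 2x^4), the product of all factors after the first has coefficients 1,10,39,80,113,149 for degrees 0…5.
[x^5] = 1·149 + 1·113 + 1·80 + 1·39 = 381.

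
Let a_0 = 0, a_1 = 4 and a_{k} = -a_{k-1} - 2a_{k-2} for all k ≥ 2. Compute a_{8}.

The ordinary generating function has denominator 1 + t + 2t^2.
Iterating the recurrence: a_0,…,a_{8} = 0, 4, -4, -4, 12, -4, -20, 28, 12.

12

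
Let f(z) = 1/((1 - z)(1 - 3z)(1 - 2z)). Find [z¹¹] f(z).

Partial fractions give a closed form: a_n = (1/2)·1^n + (9/2)·3^n + (-4)·2^n.
At n = 11: a_11 = 788970.

788970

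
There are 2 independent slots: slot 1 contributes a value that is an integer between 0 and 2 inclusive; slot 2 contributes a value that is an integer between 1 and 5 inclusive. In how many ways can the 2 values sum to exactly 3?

3

The generating function for the choices is (1 + y + y^2)·(y + y^2 + y^3 + y^4 + y^5); the count is [y^3].
(1 + y + y^2) has coefficients 1,1,1 for degrees 0…2.
(y + y^2 + y^3 + y^4 + y^5) has coefficients 0,1,1,1 for degrees 0…3.
[y^3] = 1·1 + 1·1 + 1·1 = 3.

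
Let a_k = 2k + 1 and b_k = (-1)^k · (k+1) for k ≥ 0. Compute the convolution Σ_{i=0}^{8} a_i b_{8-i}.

5

Write out a_i and b_{8-i} for i = 0,…,8 and sum the products.
Σ = 1·9 + 3·(-8) + 5·7 + 7·(-6) + 9·5 + 11·(-4) + 13·3 + 15·(-2) + 17·1 = 5.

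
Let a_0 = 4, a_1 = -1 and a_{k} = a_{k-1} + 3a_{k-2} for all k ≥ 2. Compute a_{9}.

The ordinary generating function has denominator 1 - x - 3x^2.
Iterating the recurrence: a_0,…,a_{9} = 4, -1, 11, 8, 41, 65, 188, 383, 947, 2096.

2096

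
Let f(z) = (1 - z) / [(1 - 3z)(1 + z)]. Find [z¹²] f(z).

265721

The denominator gives the recurrence a_n = 2a_(n−1) + 3a_(n−2) for n ≥ 3; the numerator fixes a_0 = 1, a_1 = 1, a_2 = 5.
Iterating: 1, 1, 5, 13, 41, 121, 365, 1093, 3281, 9841, 29525, 88573, 265721, so a_12 = 265721.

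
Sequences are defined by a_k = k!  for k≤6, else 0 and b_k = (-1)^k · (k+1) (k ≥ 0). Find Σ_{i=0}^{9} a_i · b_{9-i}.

-2399

This is [x^9] in the product of the two ordinary generating functions.
Σ = 1·(-10) + 1·9 + 2·(-8) + 6·7 + 24·(-6) + 120·5 + 720·(-4) + 0·3 + 0·(-2) + 0·1 = -2399.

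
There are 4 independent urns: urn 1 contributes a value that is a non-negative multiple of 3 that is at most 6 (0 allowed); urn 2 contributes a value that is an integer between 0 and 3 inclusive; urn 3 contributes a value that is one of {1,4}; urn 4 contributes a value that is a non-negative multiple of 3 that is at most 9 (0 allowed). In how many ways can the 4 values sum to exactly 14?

The generating function for the choices is (1 + z^3 + z^6)·(1 + z + z^2 + z^3)·(z + z^4)·(1 + z^3 + z^6 + z^9); the count is [z^14].
(1 + z^3 + z^6) has coefficients 1,0,0,1,0,0,1 for degrees 0…6.
(1 + z + z^2 + z^3) has coefficients 1,1,1,1,0,0,0,0,0,0,0,0,0,0,0 for degrees 0…14.
Multiplying by (z + z^4) gives running coefficients 0,1,1,1,2,1,1,1,0,0,0,0,0,0,0 for degrees 0…14.
Finally multiplying by (1 + z^3 + z^6 + z^9), the product of all factors after the first has coefficients 0,1,1,1,3,2,2,4,2,2,4,2,2,3,1 for degrees 0…14.
[z^14] = 1·1 + 1·2 + 1·2 = 5.

5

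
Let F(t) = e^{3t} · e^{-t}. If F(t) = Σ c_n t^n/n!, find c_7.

128

The EGF product rule gives c_7 = Σ_{k_1+k_2=7} C(7; k_1,k_2) · ∏ g_i(k_i), where e^{3t} gives (3)^k; e^{-t} gives (-1)^k.
g_1(k) for k = 0…7: 1, 3, 9, 27, 81, 243, 729, 2187.
g_2(k) for k = 0…7: 1, -1, 1, -1, 1, -1, 1, -1.
c_7 = Σ_k C(7,k)·g_1(k)·g_2(7−k) = 1·1·(-1) + 7·3·1 + 21·9·(-1) + 35·27·1 + 35·81·(-1) + 21·243·1 + 7·729·(-1) + 1·2187·1 = −1 + 21 − 189 + 945 − 2835 + 5103 − 5103 + 2187 = 128.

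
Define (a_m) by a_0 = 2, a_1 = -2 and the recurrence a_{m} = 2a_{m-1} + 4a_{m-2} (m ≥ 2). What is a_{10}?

13312

The ordinary generating function has denominator 1 - 2t - 4t^2.
Iterating the recurrence: a_0,…,a_{10} = 2, -2, 4, 0, 16, 32, 128, 384, 1280, 4096, 13312.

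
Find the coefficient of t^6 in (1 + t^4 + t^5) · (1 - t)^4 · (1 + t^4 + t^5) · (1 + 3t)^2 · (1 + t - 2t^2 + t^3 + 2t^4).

(1 + t^4 + t^5) has coefficients 1,0,0,0,1,1 for degrees 0…5.
(1 - t)^4 has coefficients 1,-4,6,-4,1,0,0 for degrees 0…6.
Multiplying by (1 + t^4 + t^5) gives running coefficients 1,-4,6,-4,2,-3,2 for degrees 0…6.
Multiplying by (1 + 3t)^2 gives running coefficients 1,2,-9,-4,32,-27,2 for degrees 0…6.
Finally multiplying by (1 + t - 2t^2 + t^3 + 2t^4), the product of all factors after the first has coefficients 1,3,-9,-16,50,8,-111 for degrees 0…6.
[t^6] = 1·(-111) + 1·(-9) + 1·3 = -117.

-117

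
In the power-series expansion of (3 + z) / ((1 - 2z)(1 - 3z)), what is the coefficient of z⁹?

193246

Partial fractions give a closed form: a_n = (-7)·2^n + (10)·3^n.
At n = 9: a_9 = 193246.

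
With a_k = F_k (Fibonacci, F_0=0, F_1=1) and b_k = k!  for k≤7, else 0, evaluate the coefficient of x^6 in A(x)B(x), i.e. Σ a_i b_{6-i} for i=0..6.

This is [x^6] in the product of the two ordinary generating functions.
Σ = 0·720 + 1·120 + 1·24 + 2·6 + 3·2 + 5·1 + 8·1 = 175.

175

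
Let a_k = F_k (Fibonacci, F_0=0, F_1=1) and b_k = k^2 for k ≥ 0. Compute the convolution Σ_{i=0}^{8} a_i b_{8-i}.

The convolution is the x^8 coefficient of A(x)B(x).
Σ = 0·64 + 1·49 + 1·36 + 2·25 + 3·16 + 5·9 + 8·4 + 13·1 + 21·0 = 273.

273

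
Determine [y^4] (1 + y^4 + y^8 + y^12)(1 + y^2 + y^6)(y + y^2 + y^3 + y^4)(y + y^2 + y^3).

4

(1 + y^4 + y^8 + y^12) has coefficients 1,0,0,0,1 for degrees 0…4.
(1 + y^2 + y^6) has coefficients 1,0,1,0,0 for degrees 0…4.
Multiplying by (y + y^2 + y^3 + y^4) gives running coefficients 0,1,1,2,2 for degrees 0…4.
Finally multiplying by (y + y^2 + y^3), the product of all factors after the first has coefficients 0,0,1,2,4 for degrees 0…4.
[y^4] = 1·4 + 1·0 = 4.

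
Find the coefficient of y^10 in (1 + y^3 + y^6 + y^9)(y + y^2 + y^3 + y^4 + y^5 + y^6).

(1 + y^3 + y^6 + y^9) has coefficients 1,0,0,1,0,0,1,0,0,1 for degrees 0…9.
(y + y^2 + y^3 + y^4 + y^5 + y^6) has coefficients 0,1,1,1,1,1,1,0,0,0,0 for degrees 0…10.
[y^10] = 1·0 + 1·0 + 1·1 + 1·1 = 2.

2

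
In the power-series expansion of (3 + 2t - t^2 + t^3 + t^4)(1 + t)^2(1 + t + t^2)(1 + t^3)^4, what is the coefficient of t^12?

99

(3 + 2t - t^2 + t^3 + t^4) has coefficients 3,2,-1,1,1 for degrees 0…4.
(1 + t)^2 has coefficients 1,2,1,0,0,0,0,0,0,0,0,0,0 for degrees 0…12.
Multiplying by (1 + t + t^2) gives running coefficients 1,3,4,3,1,0,0,0,0,0,0,0,0 for degrees 0…12.
Finally multiplying by (1 + t^3)^4, the product of all factors after the first has coefficients 1,3,4,7,13,16,18,22,24,22,18,16,13 for degrees 0…12.
[t^12] = 3·13 + 2·16 − 1·18 + 1·22 + 1·24 = 99.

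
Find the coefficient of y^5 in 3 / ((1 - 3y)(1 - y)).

1092

Partial fractions give a closed form: a_n = (9/2)·3^n + (-3/2)·1^n.
At n = 5: a_5 = 1092.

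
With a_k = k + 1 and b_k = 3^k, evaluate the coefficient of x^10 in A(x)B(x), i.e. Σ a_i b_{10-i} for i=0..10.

This is [x^10] in the product of the two ordinary generating functions.
Σ = 1·59049 + 2·19683 + 3·6561 + 4·2187 + 5·729 + 6·243 + 7·81 + 8·27 + 9·9 + 10·3 + 11·1 = 132854.

132854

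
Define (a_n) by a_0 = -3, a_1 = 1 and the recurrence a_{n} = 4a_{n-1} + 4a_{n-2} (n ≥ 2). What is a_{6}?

The ordinary generating function has denominator 1 - 4q - 4q^2.
Iterating the recurrence: a_0,…,a_{6} = -3, 1, -8, -28, -144, -688, -3328.

-3328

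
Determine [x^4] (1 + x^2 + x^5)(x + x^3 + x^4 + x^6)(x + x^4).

2

(1 + x^2 + x^5) has coefficients 1,0,1,0,0 for degrees 0…4.
(x + x^3 + x^4 + x^6) has coefficients 0,1,0,1,1 for degrees 0…4.
Finally multiplying by (x + x^4), the product of all factors after the first has coefficients 0,0,1,0,1 for degrees 0…4.
[x^4] = 1·1 + 1·1 = 2.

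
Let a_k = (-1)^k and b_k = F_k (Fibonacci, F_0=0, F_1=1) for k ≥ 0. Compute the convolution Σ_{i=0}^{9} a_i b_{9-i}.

22

Write out a_i and b_{9-i} for i = 0,…,9 and sum the products.
Σ = 1·34 − 1·21 + 1·13 − 1·8 + 1·5 − 1·3 + 1·2 − 1·1 + 1·1 − 1·0 = 22.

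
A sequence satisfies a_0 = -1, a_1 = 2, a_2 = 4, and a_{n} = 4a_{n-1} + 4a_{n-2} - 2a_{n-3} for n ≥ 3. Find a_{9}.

284968

The ordinary generating function has denominator 1 - 4t - 4t^2 + 2t^3.
Iterating the recurrence: a_0,…,a_{9} = -1, 2, 4, 26, 116, 560, 2652, 12616, 59952, 284968.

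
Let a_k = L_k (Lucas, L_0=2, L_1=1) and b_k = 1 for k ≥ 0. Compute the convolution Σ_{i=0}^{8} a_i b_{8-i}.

122

The convolution is the x^8 coefficient of A(x)B(x).
Σ = 2·1 + 1·1 + 3·1 + 4·1 + 7·1 + 11·1 + 18·1 + 29·1 + 47·1 = 122.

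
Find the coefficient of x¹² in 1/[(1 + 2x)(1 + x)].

8191

Partial fractions give a closed form: a_n = (2)·(-2)^n + (-1)·(-1)^n.
At n = 12: a_12 = 8191.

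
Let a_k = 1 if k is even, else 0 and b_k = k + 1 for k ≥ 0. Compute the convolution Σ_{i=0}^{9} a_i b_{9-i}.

30

This is [x^9] in the product of the two ordinary generating functions.
Σ = 1·10 + 0·9 + 1·8 + 0·7 + 1·6 + 0·5 + 1·4 + 0·3 + 1·2 + 0·1 = 30.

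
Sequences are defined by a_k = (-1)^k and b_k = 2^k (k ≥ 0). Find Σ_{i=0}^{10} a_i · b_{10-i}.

683

This is [x^10] in the product of the two ordinary generating functions.
Σ = 1·1024 − 1·512 + 1·256 − 1·128 + 1·64 − 1·32 + 1·16 − 1·8 + 1·4 − 1·2 + 1·1 = 683.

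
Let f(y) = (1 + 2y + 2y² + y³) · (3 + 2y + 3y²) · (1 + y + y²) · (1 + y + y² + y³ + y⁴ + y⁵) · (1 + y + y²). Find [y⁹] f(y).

(1 + 2y + 2y² + y³) has coefficients 1,2,2,1 for degrees 0…3.
(3 + 2y + 3y²) has coefficients 3,2,3,0,0,0,0,0,0,0 for degrees 0…9.
Multiplying by (1 + y + y²) gives running coefficients 3,5,8,5,3,0,0,0,0,0 for degrees 0…9.
Multiplying by (1 + y + y² + y³ + y⁴ + y⁵) gives running coefficients 3,8,16,21,24,24,21,16,8,3 for degrees 0…9.
Finally multiplying by (1 + y + y²), the product of all factors after the first has coefficients 3,11,27,45,61,69,69,61,45,27 for degrees 0…9.
[y⁹] = 1·27 + 2·45 + 2·61 + 1·69 = 308.

308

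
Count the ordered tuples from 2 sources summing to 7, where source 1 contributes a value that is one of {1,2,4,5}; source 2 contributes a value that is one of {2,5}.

The generating function for the choices is (t + t^2 + t^4 + t^5)·(t^2 + t^5); the count is [t^7].
(t + t^2 + t^4 + t^5) has coefficients 0,1,1,0,1,1 for degrees 0…5.
(t^2 + t^5) has coefficients 0,0,1,0,0,1,0,0 for degrees 0…7.
[t^7] = 1·0 + 1·1 + 1·0 + 1·1 = 2.

2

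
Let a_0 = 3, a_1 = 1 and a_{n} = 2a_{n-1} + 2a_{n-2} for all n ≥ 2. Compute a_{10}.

The ordinary generating function has denominator 1 - 2z - 2z^2.
Iterating the recurrence: a_0,…,a_{10} = 3, 1, 8, 18, 52, 140, 384, 1048, 2864, 7824, 21376.

21376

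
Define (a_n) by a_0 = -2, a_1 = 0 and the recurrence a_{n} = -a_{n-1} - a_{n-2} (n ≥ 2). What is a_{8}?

The ordinary generating function has denominator 1 + t + t^2.
Iterating the recurrence: a_0,…,a_{8} = -2, 0, 2, -2, 0, 2, -2, 0, 2.

2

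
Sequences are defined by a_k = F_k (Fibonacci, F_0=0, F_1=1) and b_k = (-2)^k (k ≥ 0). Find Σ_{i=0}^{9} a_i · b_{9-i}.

This is [x^9] in the product of the two ordinary generating functions.
Σ = 0·(-512) + 1·256 + 1·(-128) + 2·64 + 3·(-32) + 5·16 + 8·(-8) + 13·4 + 21·(-2) + 34·1 = 220.

220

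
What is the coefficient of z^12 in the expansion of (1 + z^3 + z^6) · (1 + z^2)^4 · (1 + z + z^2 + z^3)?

(1 + z^3 + z^6) has coefficients 1,0,0,1,0,0,1 for degrees 0…6.
(1 + z^2)^4 has coefficients 1,0,4,0,6,0,4,0,1,0,0,0,0 for degrees 0…12.
Finally multiplying by (1 + z + z^2 + z^3), the product of all factors after the first has coefficients 1,1,5,5,10,10,10,10,5,5,1,1,0 for degrees 0…12.
[z^12] = 1·0 + 1·5 + 1·10 = 15.

15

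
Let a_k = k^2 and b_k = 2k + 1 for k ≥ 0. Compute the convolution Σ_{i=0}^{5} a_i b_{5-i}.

155

Write out a_i and b_{5-i} for i = 0,…,5 and sum the products.
Σ = 0·11 + 1·9 + 4·7 + 9·5 + 16·3 + 25·1 = 155.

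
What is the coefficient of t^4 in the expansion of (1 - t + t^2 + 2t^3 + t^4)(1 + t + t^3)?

(1 - t + t^2 + 2t^3 + t^4) has coefficients 1,-1,1,2,1 for degrees 0…4.
(1 + t + t^3) has coefficients 1,1,0,1,0 for degrees 0…4.
[t^4] = 1·0 − 1·1 + 1·0 + 2·1 + 1·1 = 2.

2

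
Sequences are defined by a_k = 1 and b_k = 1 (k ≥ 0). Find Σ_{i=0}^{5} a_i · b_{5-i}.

This is [x^5] in the product of the two ordinary generating functions.
Σ = 1·1 + 1·1 + 1·1 + 1·1 + 1·1 + 1·1 = 6.

6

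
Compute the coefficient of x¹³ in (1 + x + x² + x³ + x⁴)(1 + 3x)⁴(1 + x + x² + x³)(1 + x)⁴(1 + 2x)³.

(1 + x + x² + x³ + x⁴) has coefficients 1,1,1,1,1 for degrees 0…4.
(1 + 3x)⁴ has coefficients 1,12,54,108,81,0,0,0,0,0,0,0,0,0 for degrees 0…13.
Multiplying by (1 + x + x² + x³) gives running coefficients 1,13,67,175,255,243,189,81,0,0,0,0,0,0 for degrees 0…13.
Multiplying by (1 + x)⁴ gives running coefficients 1,17,125,525,1410,2594,3458,3490,2685,1485,513,81,0,0 for degrees 0…13.
Finally multiplying by (1 + 2x)³, the product of all factors after the first has coefficients 1,23,239,1487,6196,18354,40142,66646,85873,87139,69563,42459,18522,5076 for degrees 0…13.
[x¹³] = 1·5076 + 1·18522 + 1·42459 + 1·69563 + 1·87139 = 222759.

222759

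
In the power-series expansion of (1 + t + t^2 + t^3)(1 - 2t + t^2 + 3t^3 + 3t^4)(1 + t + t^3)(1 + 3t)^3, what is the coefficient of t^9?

906

(1 + t + t^2 + t^3) has coefficients 1,1,1,1 for degrees 0…3.
(1 - 2t + t^2 + 3t^3 + 3t^4) has coefficients 1,-2,1,3,3,0,0,0,0,0 for degrees 0…9.
Multiplying by (1 + t + t^3) gives running coefficients 1,-1,-1,5,4,4,3,3,0,0 for degrees 0…9.
Finally multiplying by (1 + 3t)^3, the product of all factors after the first has coefficients 1,8,17,-4,-5,148,282,246,216,162 for degrees 0…9.
[t^9] = 1·162 + 1·216 + 1·246 + 1·282 = 906.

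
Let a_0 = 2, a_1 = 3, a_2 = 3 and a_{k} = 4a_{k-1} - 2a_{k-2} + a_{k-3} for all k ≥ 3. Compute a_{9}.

15672

The ordinary generating function has denominator 1 - 4y + 2y^2 - y^3.
Iterating the recurrence: a_0,…,a_{9} = 2, 3, 3, 8, 29, 103, 362, 1271, 4463, 15672.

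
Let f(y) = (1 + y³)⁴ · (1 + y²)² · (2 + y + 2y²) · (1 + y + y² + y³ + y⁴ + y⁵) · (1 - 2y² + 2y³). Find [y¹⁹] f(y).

(1 + y³)⁴ has coefficients 1,0,0,4,0,0,6,0,0,4,0,0,1 for degrees 0…12.
(1 + y²)² has coefficients 1,0,2,0,1,0,0,0,0,0,0,0,0,0,0,0,0,0,0,0 for degrees 0…19.
Multiplying by (2 + y + 2y²) gives running coefficients 2,1,6,2,6,1,2,0,0,0,0,0,0,0,0,0,0,0,0,0 for degrees 0…19.
Multiplying by (1 + y + y² + y³ + y⁴ + y⁵) gives running coefficients 2,3,9,11,17,18,18,17,11,9,3,2,0,0,0,0,0,0,0,0 for degrees 0…19.
Finally multiplying by (1 - 2y² + 2y³), the product of all factors after the first has coefficients 2,3,5,9,5,14,6,15,11,11,15,6,12,2,4,0,0,0,0,0 for degrees 0…19.
[y¹⁹] = 1·0 + 4·0 + 6·2 + 4·15 + 1·15 = 87.

87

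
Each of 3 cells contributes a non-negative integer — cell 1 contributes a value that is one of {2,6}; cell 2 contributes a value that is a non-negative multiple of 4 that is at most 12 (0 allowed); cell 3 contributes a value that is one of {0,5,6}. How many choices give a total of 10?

The generating function for the choices is (z² + z⁶)·(1 + z⁴ + z⁸ + z¹²)·(1 + z⁵ + z⁶); the count is [z¹⁰].
(z² + z⁶) has coefficients 0,0,1,0,0,0,1 for degrees 0…6.
(1 + z⁴ + z⁸ + z¹²) has coefficients 1,0,0,0,1,0,0,0,1,0,0 for degrees 0…10.
Finally multiplying by (1 + z⁵ + z⁶), the product of all factors after the first has coefficients 1,0,0,0,1,1,1,0,1,1,1 for degrees 0…10.
[z¹⁰] = 1·1 + 1·1 = 2.

2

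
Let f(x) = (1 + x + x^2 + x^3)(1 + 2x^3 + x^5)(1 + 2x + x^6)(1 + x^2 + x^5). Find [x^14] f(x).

9

(1 + x + x^2 + x^3) has coefficients 1,1,1,1 for degrees 0…3.
(1 + 2x^3 + x^5) has coefficients 1,0,0,2,0,1,0,0,0,0,0,0,0,0,0 for degrees 0…14.
Multiplying by (1 + 2x + x^6) gives running coefficients 1,2,0,2,4,1,3,0,0,2,0,1,0,0,0 for degrees 0…14.
Finally multiplying by (1 + x^2 + x^5), the product of all factors after the first has coefficients 1,2,1,4,4,4,9,1,5,6,1,6,0,1,2 for degrees 0…14.
[x^14] = 1·2 + 1·1 + 1·0 + 1·6 = 9.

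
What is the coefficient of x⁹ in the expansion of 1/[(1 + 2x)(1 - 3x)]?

Partial fractions give a closed form: a_n = (2/5)·(-2)^n + (3/5)·3^n.
At n = 9: a_9 = 11605.

11605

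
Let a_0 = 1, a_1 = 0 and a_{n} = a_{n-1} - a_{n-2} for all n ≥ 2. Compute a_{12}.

1

The ordinary generating function has denominator 1 - x + x^2.
Iterating the recurrence: a_0,…,a_{12} = 1, 0, -1, -1, 0, 1, 1, 0, -1, -1, 0, 1, 1.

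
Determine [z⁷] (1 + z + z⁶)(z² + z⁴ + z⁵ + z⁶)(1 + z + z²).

5

(1 + z + z⁶) has coefficients 1,1,0,0,0,0,1 for degrees 0…6.
(z² + z⁴ + z⁵ + z⁶) has coefficients 0,0,1,0,1,1,1,0 for degrees 0…7.
Finally multiplying by (1 + z + z²), the product of all factors after the first has coefficients 0,0,1,1,2,2,3,2 for degrees 0…7.
[z⁷] = 1·2 + 1·3 + 1·0 = 5.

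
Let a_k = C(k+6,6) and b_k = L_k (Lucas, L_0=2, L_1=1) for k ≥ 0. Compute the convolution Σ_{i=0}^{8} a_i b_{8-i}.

15490

This is [x^8] in the product of the two ordinary generating functions.
Σ = 1·47 + 7·29 + 28·18 + 84·11 + 210·7 + 462·4 + 924·3 + 1716·1 + 3003·2 = 15490.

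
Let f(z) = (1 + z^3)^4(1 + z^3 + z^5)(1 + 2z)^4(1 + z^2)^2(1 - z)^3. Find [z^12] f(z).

(1 + z^3)^4 has coefficients 1,0,0,4,0,0,6,0,0,4,0,0,1 for degrees 0…12.
(1 + z^3 + z^5) has coefficients 1,0,0,1,0,1,0,0,0,0,0,0,0 for degrees 0…12.
Multiplying by (1 + 2z)^4 gives running coefficients 1,8,24,33,24,25,40,40,32,16,0,0,0 for degrees 0…12.
Multiplying by (1 + z^2)^2 gives running coefficients 1,8,26,49,73,99,112,123,136,121,104,72,32 for degrees 0…12.
Finally multiplying by (1 - z)^3, the product of all factors after the first has coefficients 1,5,5,-6,-4,1,-15,11,4,-30,26,-13,7 for degrees 0…12.
[z^12] = 1·7 + 4·(-30) + 6·(-15) + 4·(-6) + 1·1 = -226.

-226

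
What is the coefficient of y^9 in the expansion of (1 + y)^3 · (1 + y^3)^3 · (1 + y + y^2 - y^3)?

(1 + y)^3 has coefficients 1,3,3,1 for degrees 0…3.
(1 + y^3)^3 has coefficients 1,0,0,3,0,0,3,0,0,1 for degrees 0…9.
Finally multiplying by (1 + y + y^2 - y^3), the product of all factors after the first has coefficients 1,1,1,2,3,3,0,3,3,-2 for degrees 0…9.
[y^9] = 1·(-2) + 3·3 + 3·3 + 1·0 = 16.

16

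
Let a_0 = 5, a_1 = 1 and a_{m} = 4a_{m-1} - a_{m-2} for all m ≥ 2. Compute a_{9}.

-13775

The ordinary generating function has denominator 1 - 4x + x^2.
Iterating the recurrence: a_0,…,a_{9} = 5, 1, -1, -5, -19, -71, -265, -989, -3691, -13775.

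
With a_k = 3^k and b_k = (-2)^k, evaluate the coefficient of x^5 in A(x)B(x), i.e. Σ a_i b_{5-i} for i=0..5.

Write out a_i and b_{5-i} for i = 0,…,5 and sum the products.
Σ = 1·(-32) + 3·16 + 9·(-8) + 27·4 + 81·(-2) + 243·1 = 133.

133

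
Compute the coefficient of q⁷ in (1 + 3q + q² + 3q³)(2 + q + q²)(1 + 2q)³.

(1 + 3q + q² + 3q³) has coefficients 1,3,1,3 for degrees 0…3.
(2 + q + q²) has coefficients 2,1,1,0,0,0,0,0 for degrees 0…7.
Finally multiplying by (1 + 2q)³, the product of all factors after the first has coefficients 2,13,31,34,20,8,0,0 for degrees 0…7.
[q⁷] = 1·0 + 3·0 + 1·8 + 3·20 = 68.

68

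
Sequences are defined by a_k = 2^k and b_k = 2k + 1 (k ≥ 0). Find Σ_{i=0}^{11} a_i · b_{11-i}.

12261

This is [x^11] in the product of the two ordinary generating functions.
Σ = 1·23 + 2·21 + 4·19 + 8·17 + 16·15 + 32·13 + 64·11 + 128·9 + 256·7 + 512·5 + 1024·3 + 2048·1 = 12261.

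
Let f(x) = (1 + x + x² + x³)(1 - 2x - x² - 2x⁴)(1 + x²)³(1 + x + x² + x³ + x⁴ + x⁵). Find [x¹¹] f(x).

-100

(1 + x + x² + x³) has coefficients 1,1,1,1 for degrees 0…3.
(1 - 2x - x² - 2x⁴) has coefficients 1,-2,-1,0,-2,0,0,0,0,0,0,0 for degrees 0…11.
Multiplying by (1 + x²)³ gives running coefficients 1,-2,2,-6,-2,-6,-8,-2,-7,0,-2,0 for degrees 0…11.
Finally multiplying by (1 + x + x² + x³ + x⁴ + x⁵), the product of all factors after the first has coefficients 1,-1,1,-5,-7,-13,-22,-22,-31,-25,-25,-19 for degrees 0…11.
[x¹¹] = 1·(-19) + 1·(-25) + 1·(-25) + 1·(-31) = -100.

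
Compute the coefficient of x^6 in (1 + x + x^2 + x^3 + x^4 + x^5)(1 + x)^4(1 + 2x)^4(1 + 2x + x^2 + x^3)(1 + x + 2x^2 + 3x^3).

9909

(1 + x + x^2 + x^3 + x^4 + x^5) has coefficients 1,1,1,1,1,1 for degrees 0…5.
(1 + x)^4 has coefficients 1,4,6,4,1,0,0 for degrees 0…6.
Multiplying by (1 + 2x)^4 gives running coefficients 1,12,62,180,321,360,248 for degrees 0…6.
Multiplying by (1 + 2x + x^2 + x^3) gives running coefficients 1,14,87,317,755,1244,1469 for degrees 0…6.
Finally multiplying by (1 + x + 2x^2 + 3x^3), the product of all factors after the first has coefficients 1,15,103,435,1288,2894,5174 for degrees 0…6.
[x^6] = 1·5174 + 1·2894 + 1·1288 + 1·435 + 1·103 + 1·15 = 9909.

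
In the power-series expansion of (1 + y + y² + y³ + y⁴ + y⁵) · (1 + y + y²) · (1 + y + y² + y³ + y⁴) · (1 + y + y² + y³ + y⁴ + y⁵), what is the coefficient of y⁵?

(1 + y + y² + y³ + y⁴ + y⁵) has coefficients 1,1,1,1,1,1 for degrees 0…5.
(1 + y + y²) has coefficients 1,1,1,0,0,0 for degrees 0…5.
Multiplying by (1 + y + y² + y³ + y⁴) gives running coefficients 1,2,3,3,3,2 for degrees 0…5.
Finally multiplying by (1 + y + y² + y³ + y⁴ + y⁵), the product of all factors after the first has coefficients 1,3,6,9,12,14 for degrees 0…5.
[y⁵] = 1·14 + 1·12 + 1·9 + 1·6 + 1·3 + 1·1 = 45.

45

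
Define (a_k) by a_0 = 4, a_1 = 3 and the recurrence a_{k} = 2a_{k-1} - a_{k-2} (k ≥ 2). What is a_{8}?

The ordinary generating function has denominator 1 - 2x + x^2.
Iterating the recurrence: a_0,…,a_{8} = 4, 3, 2, 1, 0, -1, -2, -3, -4.

-4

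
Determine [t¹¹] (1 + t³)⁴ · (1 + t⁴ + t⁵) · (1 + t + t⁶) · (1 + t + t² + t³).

(1 + t³)⁴ has coefficients 1,0,0,4,0,0,6,0,0,4,0,0 for degrees 0…11.
(1 + t⁴ + t⁵) has coefficients 1,0,0,0,1,1,0,0,0,0,0,0 for degrees 0…11.
Multiplying by (1 + t + t⁶) gives running coefficients 1,1,0,0,1,2,2,0,0,0,1,1 for degrees 0…11.
Finally multiplying by (1 + t + t² + t³), the product of all factors after the first has coefficients 1,2,2,2,2,3,5,5,4,2,1,2 for degrees 0…11.
[t¹¹] = 1·2 + 4·4 + 6·3 + 4·2 = 44.

44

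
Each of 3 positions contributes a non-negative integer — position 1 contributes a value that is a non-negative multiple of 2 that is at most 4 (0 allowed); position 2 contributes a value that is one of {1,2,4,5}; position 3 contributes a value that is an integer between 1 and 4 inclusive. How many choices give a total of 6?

6

The generating function for the choices is (1 + q^2 + q^4)·(q + q^2 + q^4 + q^5)·(q + q^2 + q^3 + q^4); the count is [q^6].
(1 + q^2 + q^4) has coefficients 1,0,1,0,1 for degrees 0…4.
(q + q^2 + q^4 + q^5) has coefficients 0,1,1,0,1,1,0 for degrees 0…6.
Finally multiplying by (q + q^2 + q^3 + q^4), the product of all factors after the first has coefficients 0,0,1,2,2,3,3 for degrees 0…6.
[q^6] = 1·3 + 1·2 + 1·1 = 6.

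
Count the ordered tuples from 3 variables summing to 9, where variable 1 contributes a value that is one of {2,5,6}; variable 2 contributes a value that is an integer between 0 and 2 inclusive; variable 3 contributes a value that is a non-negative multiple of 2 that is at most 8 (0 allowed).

The generating function for the choices is (z^2 + z^5 + z^6)·(1 + z + z^2)·(1 + z^2 + z^4 + z^6 + z^8); the count is [z^9].
(z^2 + z^5 + z^6) has coefficients 0,0,1,0,0,1,1 for degrees 0…6.
(1 + z + z^2) has coefficients 1,1,1,0,0,0,0,0,0,0 for degrees 0…9.
Finally multiplying by (1 + z^2 + z^4 + z^6 + z^8), the product of all factors after the first has coefficients 1,1,2,1,2,1,2,1,2,1 for degrees 0…9.
[z^9] = 1·1 + 1·2 + 1·1 = 4.

4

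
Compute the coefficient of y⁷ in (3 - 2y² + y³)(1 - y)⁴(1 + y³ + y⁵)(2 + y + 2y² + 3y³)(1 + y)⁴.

61

(3 - 2y² + y³) has coefficients 3,0,-2,1 for degrees 0…3.
(1 - y)⁴ has coefficients 1,-4,6,-4,1,0,0,0 for degrees 0…7.
Multiplying by (1 + y³ + y⁵) gives running coefficients 1,-4,6,-3,-3,7,-8,7 for degrees 0…7.
Multiplying by (2 + y + 2y² + 3y³) gives running coefficients 2,-7,10,-5,-9,23,-24,11 for degrees 0…7.
Finally multiplying by (1 + y)⁴, the product of all factors after the first has coefficients 2,1,-6,1,5,-10,4,12 for degrees 0…7.
[y⁷] = 3·12 − 2·(-10) + 1·5 = 61.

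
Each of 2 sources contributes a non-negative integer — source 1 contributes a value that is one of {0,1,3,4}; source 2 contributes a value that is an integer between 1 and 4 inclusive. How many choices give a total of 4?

3

The generating function for the choices is (1 + z + z³ + z⁴)·(z + z² + z³ + z⁴); the count is [z⁴].
(1 + z + z³ + z⁴) has coefficients 1,1,0,1,1 for degrees 0…4.
(z + z² + z³ + z⁴) has coefficients 0,1,1,1,1 for degrees 0…4.
[z⁴] = 1·1 + 1·1 + 1·1 + 1·0 = 3.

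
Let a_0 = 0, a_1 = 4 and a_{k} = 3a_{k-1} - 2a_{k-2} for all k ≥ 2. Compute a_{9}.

The ordinary generating function has denominator 1 - 3x + 2x^2.
Iterating the recurrence: a_0,…,a_{9} = 0, 4, 12, 28, 60, 124, 252, 508, 1020, 2044.

2044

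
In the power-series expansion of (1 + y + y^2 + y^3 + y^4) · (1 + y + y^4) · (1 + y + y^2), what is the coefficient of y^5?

(1 + y + y^2 + y^3 + y^4) has coefficients 1,1,1,1,1 for degrees 0…4.
(1 + y + y^4) has coefficients 1,1,0,0,1,0 for degrees 0…5.
Finally multiplying by (1 + y + y^2), the product of all factors after the first has coefficients 1,2,2,1,1,1 for degrees 0…5.
[y^5] = 1·1 + 1·1 + 1·1 + 1·2 + 1·2 = 7.

7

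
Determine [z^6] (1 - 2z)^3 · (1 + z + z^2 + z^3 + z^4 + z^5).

(1 - 2z)^3 has coefficients 1,-6,12,-8 for degrees 0…3.
(1 + z + z^2 + z^3 + z^4 + z^5) has coefficients 1,1,1,1,1,1,0 for degrees 0…6.
[z^6] = 1·0 − 6·1 + 12·1 − 8·1 = -2.

-2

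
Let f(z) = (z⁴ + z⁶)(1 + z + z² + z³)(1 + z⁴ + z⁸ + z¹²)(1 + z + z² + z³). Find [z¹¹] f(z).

8

(z⁴ + z⁶) has coefficients 0,0,0,0,1,0,1 for degrees 0…6.
(1 + z + z² + z³) has coefficients 1,1,1,1,0,0,0,0,0,0,0,0 for degrees 0…11.
Multiplying by (1 + z⁴ + z⁸ + z¹²) gives running coefficients 1,1,1,1,1,1,1,1,1,1,1,1 for degrees 0…11.
Finally multiplying by (1 + z + z² + z³), the product of all factors after the first has coefficients 1,2,3,4,4,4,4,4,4,4,4,4 for degrees 0…11.
[z¹¹] = 1·4 + 1·4 = 8.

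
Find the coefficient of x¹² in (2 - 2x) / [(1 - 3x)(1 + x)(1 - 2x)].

The denominator gives the recurrence a_n = 4a_(n−1) − a_(n−2) − 6a_(n−3) for n ≥ 3; the numerator fixes a_0 = 2, a_1 = 6, a_2 = 22.
Iterating: 2, 6, 22, 70, 222, 686, 2102, 6390, 19342, 58366, 175782, 528710, 1588862, so a_12 = 1588862.

1588862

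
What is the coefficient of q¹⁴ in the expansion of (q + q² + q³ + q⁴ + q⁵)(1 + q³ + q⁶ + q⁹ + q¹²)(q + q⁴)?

4

(q + q² + q³ + q⁴ + q⁵) has coefficients 0,1,1,1,1,1 for degrees 0…5.
(1 + q³ + q⁶ + q⁹ + q¹²) has coefficients 1,0,0,1,0,0,1,0,0,1,0,0,1,0,0 for degrees 0…14.
Finally multiplying by (q + q⁴), the product of all factors after the first has coefficients 0,1,0,0,2,0,0,2,0,0,2,0,0,2,0 for degrees 0…14.
[q¹⁴] = 1·2 + 1·0 + 1·0 + 1·2 + 1·0 = 4.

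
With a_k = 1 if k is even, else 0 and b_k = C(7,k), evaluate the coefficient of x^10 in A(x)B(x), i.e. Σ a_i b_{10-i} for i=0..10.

64

The convolution is the x^10 coefficient of A(x)B(x).
Σ = 1·0 + 0·0 + 1·0 + 0·1 + 1·7 + 0·21 + 1·35 + 0·35 + 1·21 + 0·7 + 1·1 = 64.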